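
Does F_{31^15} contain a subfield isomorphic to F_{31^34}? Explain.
No: F_{31^34} is not a subfield of F_{31^15}

F_{p^m} embeds in F_{p^n} iff m | n. Here 34 ∤ 15 (since 15 = 0·34 + 15 with remainder 15 ≠ 0), so F_{31^34} is not a subfield of F_{31^15}. Equivalently: if it were, the tower law would give 34 = [F_{31^34}:F_31] dividing [F_{31^15}:F_31] = 15, contradiction.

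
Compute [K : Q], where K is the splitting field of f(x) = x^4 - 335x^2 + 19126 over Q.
[K : Q] = 4

Solving the quadratic in x^2: x^2 = (335 ± √(335^2 - 4·19126))/2 = (335 ± √35721)/2 = (335 ± 189)/2, giving x^2 = 262 or x^2 = 73. So f(x) = (x^2 - 262)(x^2 - 73) and the roots of f are ±√262, ±√73. Hence the splitting field is K = Q(√262, √73). Since 262 and 73 are distinct squarefree integers > 1, their product 19126 is not a perfect square, so √73 ∉ Q(√262). By the tower law [K:Q] = [Q(√262,√73):Q(√262)] · [Q(√262):Q] = 2 · 2 = 4.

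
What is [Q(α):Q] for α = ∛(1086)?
[Q(α):Q] = 3

The minimal polynomial of α is x^3 - 1086, irreducible over Q since 1086 is not a perfect cube (so x^3 - 1086 has no rational root). Hence [Q(α):Q] = deg(m_α) = 3.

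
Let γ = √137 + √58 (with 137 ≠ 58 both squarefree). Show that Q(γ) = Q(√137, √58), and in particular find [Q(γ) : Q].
[Q(γ) : Q] = 4 (equivalently, Q(γ) = Q(√137, √58))

Obviously Q(γ) ⊆ Q(√137, √58), and [Q(√137, √58):Q] = 4 (since 137, 58 are distinct squarefree integers > 1 with 7946 not a perfect square). To show equality we compute the minimal polynomial of γ. From γ = √137 + √58: γ^2 = 137 + 2√(7946) + 58 = 195 + 2√(7946), so γ^2 - 195 = 2√(7946); squaring, (γ^2 - 195)^2 = 4·7946, i.e. γ^4 - 390γ^2 + 38025 - 31784 = 0, i.e. γ^4 - 390γ^2 + 6241 = 0. So γ is a root of x^4 - 390x^2 + 6241. This polynomial is irreducible over Q: it has no rational root (each ±√137 ± √58 is irrational), and any factorization into two quadratics over Q would force √(7946) ∈ Q (pairing opposite roots) or √137, √58 ∈ Q (other pairings), all impossible. Hence [Q(γ):Q] = 4 = [Q(√137, √58):Q], so Q(γ) = Q(√137, √58).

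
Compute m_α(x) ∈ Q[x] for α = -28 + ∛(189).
m_α(x) = x^3 + 84x^2 + 2352x + 21763

Set β = α + 28 = ∛(189), so β^3 = 189. Then (α + 28)^3 - 189 = 0, i.e. α is a root of g(x) = (x + 28)^3 - 189 = x^3 + 84x^2 + 2352x + 21763. Since g(x) = h(x + 28) where h(x) = x^3 - 189, and h is irreducible over Q (because 189 is not a perfect cube, so h has no rational root, and a monic cubic with no rational root is irreducible), g is also irreducible (irreducibility is preserved under the substitution x → x + 28). Hence m_α(x) = x^3 + 84x^2 + 2352x + 21763.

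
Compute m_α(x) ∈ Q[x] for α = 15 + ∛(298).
m_α(x) = x^3 - 45x^2 + 675x - 3673

Set β = α - 15 = ∛(298), so β^3 = 298. Then (α - 15)^3 - 298 = 0, i.e. α is a root of g(x) = (x - 15)^3 - 298 = x^3 - 45x^2 + 675x - 3673. Since g(x) = h(x - 15) where h(x) = x^3 - 298, and h is irreducible over Q (because 298 is not a perfect cube, so h has no rational root, and a monic cubic with no rational root is irreducible), g is also irreducible (irreducibility is preserved under the substitution x → x - 15). Hence m_α(x) = x^3 - 45x^2 + 675x - 3673.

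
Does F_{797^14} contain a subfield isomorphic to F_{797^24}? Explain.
No: F_{797^24} is not a subfield of F_{797^14}

F_{p^m} embeds in F_{p^n} iff m | n. Here 24 ∤ 14 (since 14 = 0·24 + 14 with remainder 14 ≠ 0), so F_{797^24} is not a subfield of F_{797^14}. Equivalently: if it were, the tower law would give 24 = [F_{797^24}:F_797] dividing [F_{797^14}:F_797] = 14, contradiction.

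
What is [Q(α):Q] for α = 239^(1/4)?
[Q(α):Q] = 4

α is a root of x^4 - 239. By Eisenstein's criterion at the prime p = 239 (which divides the constant term 239 but p^2 = 57121 does not, since 239 is squarefree), x^4 - 239 is irreducible over Q. Hence [Q(α):Q] = 4.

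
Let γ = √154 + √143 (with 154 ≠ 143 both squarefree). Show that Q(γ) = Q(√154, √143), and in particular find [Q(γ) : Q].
[Q(γ) : Q] = 4 (equivalently, Q(γ) = Q(√154, √143))

Obviously Q(γ) ⊆ Q(√154, √143), and [Q(√154, √143):Q] = 4 (since 154, 143 are distinct squarefree integers > 1 with 22022 not a perfect square). To show equality we compute the minimal polynomial of γ. From γ = √154 + √143: γ^2 = 154 + 2√(22022) + 143 = 297 + 2√(22022), so γ^2 - 297 = 2√(22022); squaring, (γ^2 - 297)^2 = 4·22022, i.e. γ^4 - 594γ^2 + 88209 - 88088 = 0, i.e. γ^4 - 594γ^2 + 121 = 0. So γ is a root of x^4 - 594x^2 + 121. This polynomial is irreducible over Q: it has no rational root (each ±√154 ± √143 is irrational), and any factorization into two quadratics over Q would force √(22022) ∈ Q (pairing opposite roots) or √154, √143 ∈ Q (other pairings), all impossible. Hence [Q(γ):Q] = 4 = [Q(√154, √143):Q], so Q(γ) = Q(√154, √143).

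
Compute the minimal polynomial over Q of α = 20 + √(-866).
m_α(x) = x^2 - 40x + 1266

From α - 20 = √(-866), squaring gives (α - 20)^2 = -866, i.e. α^2 - 40α + 400 = -866, so α^2 - 40α + 1266 = 0. The discriminant of x^2 - 40x + 1266 is (-40)^2 - 4·(1266) = 1600 - 5064 = -3464, and 4·(-866) is not a perfect square in Q since -866 is squarefree and ≠ 1. Hence x^2 - 40x + 1266 is irreducible over Q and is the minimal polynomial of α.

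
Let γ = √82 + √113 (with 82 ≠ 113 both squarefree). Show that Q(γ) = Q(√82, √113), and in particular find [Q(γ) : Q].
[Q(γ) : Q] = 4 (equivalently, Q(γ) = Q(√82, √113))

Obviously Q(γ) ⊆ Q(√82, √113), and [Q(√82, √113):Q] = 4 (since 82, 113 are distinct squarefree integers > 1 with 9266 not a perfect square). To show equality we compute the minimal polynomial of γ. From γ = √82 + √113: γ^2 = 82 + 2√(9266) + 113 = 195 + 2√(9266), so γ^2 - 195 = 2√(9266); squaring, (γ^2 - 195)^2 = 4·9266, i.e. γ^4 - 390γ^2 + 38025 - 37064 = 0, i.e. γ^4 - 390γ^2 + 961 = 0. So γ is a root of x^4 - 390x^2 + 961. This polynomial is irreducible over Q: it has no rational root (each ±√82 ± √113 is irrational), and any factorization into two quadratics over Q would force √(9266) ∈ Q (pairing opposite roots) or √82, √113 ∈ Q (other pairings), all impossible. Hence [Q(γ):Q] = 4 = [Q(√82, √113):Q], so Q(γ) = Q(√82, √113).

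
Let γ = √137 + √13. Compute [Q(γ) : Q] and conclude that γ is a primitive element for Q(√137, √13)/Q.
[Q(γ) : Q] = 4 (equivalently, Q(γ) = Q(√137, √13))

Obviously Q(γ) ⊆ Q(√137, √13), and [Q(√137, √13):Q] = 4 (since 137, 13 are distinct squarefree integers > 1 with 1781 not a perfect square). To show equality we compute the minimal polynomial of γ. From γ = √137 + √13: γ^2 = 137 + 2√(1781) + 13 = 150 + 2√(1781), so γ^2 - 150 = 2√(1781); squaring, (γ^2 - 150)^2 = 4·1781, i.e. γ^4 - 300γ^2 + 22500 - 7124 = 0, i.e. γ^4 - 300γ^2 + 15376 = 0. So γ is a root of x^4 - 300x^2 + 15376. This polynomial is irreducible over Q: it has no rational root (each ±√137 ± √13 is irrational), and any factorization into two quadratics over Q would force √(1781) ∈ Q (pairing opposite roots) or √137, √13 ∈ Q (other pairings), all impossible. Hence [Q(γ):Q] = 4 = [Q(√137, √13):Q], so Q(γ) = Q(√137, √13).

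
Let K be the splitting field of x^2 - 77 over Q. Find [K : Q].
[K : Q] = 2

f(x) = x^2 - 77 factors as (x - √77)(x + √77). The splitting field is K = Q(√77). Since 77 is squarefree and > 1, it is not a perfect square, so x^2 - 77 is irreducible over Q and [Q(√77) : Q] = 2. Hence [K : Q] = 2.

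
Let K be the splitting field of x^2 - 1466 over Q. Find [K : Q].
[K : Q] = 2

f(x) = x^2 - 1466 factors as (x - √1466)(x + √1466). The splitting field is K = Q(√1466). Since 1466 is squarefree and > 1, it is not a perfect square, so x^2 - 1466 is irreducible over Q and [Q(√1466) : Q] = 2. Hence [K : Q] = 2.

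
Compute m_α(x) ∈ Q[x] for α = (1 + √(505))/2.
m_α(x) = x^2 - x - 126

From 2α - 1 = √(505), squaring gives (2α - 1)^2 = 505, i.e. 4α^2 - 4α + 1 = 505, so α^2 - α + (1 - 505)/4 = 0. Since 505 ≡ 1 (mod 4), (1 - 505)/4 = -126 ∈ Z. The polynomial x^2 - x - 126 has discriminant 1 - 4·(-126) = 505, which is not a perfect square in Q (d = 505 is squarefree and ≠ 1), so x^2 - x - 126 is irreducible over Q. It is the minimal polynomial of α.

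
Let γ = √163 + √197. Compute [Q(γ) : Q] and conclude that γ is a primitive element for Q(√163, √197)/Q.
[Q(γ) : Q] = 4 (equivalently, Q(γ) = Q(√163, √197))

Obviously Q(γ) ⊆ Q(√163, √197), and [Q(√163, √197):Q] = 4 (since 163, 197 are distinct squarefree integers > 1 with 32111 not a perfect square). To show equality we compute the minimal polynomial of γ. From γ = √163 + √197: γ^2 = 163 + 2√(32111) + 197 = 360 + 2√(32111), so γ^2 - 360 = 2√(32111); squaring, (γ^2 - 360)^2 = 4·32111, i.e. γ^4 - 720γ^2 + 129600 - 128444 = 0, i.e. γ^4 - 720γ^2 + 1156 = 0. So γ is a root of x^4 - 720x^2 + 1156. This polynomial is irreducible over Q: it has no rational root (each ±√163 ± √197 is irrational), and any factorization into two quadratics over Q would force √(32111) ∈ Q (pairing opposite roots) or √163, √197 ∈ Q (other pairings), all impossible. Hence [Q(γ):Q] = 4 = [Q(√163, √197):Q], so Q(γ) = Q(√163, √197).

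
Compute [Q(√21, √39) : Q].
[Q(√21, √39) : Q] = 4

[Q(√21):Q] = 2 (min poly x^2 - 21, irreducible since 21 is squarefree > 1). For the top step, suppose √39 ∈ Q(√21), say √39 = c + d√21 with c, d ∈ Q. Squaring: 39 = c^2 + 21d^2 + 2cd√21. Since √21 ∉ Q this forces 2cd = 0. If d = 0 then √39 = c ∈ Q, contradicting 39 squarefree > 1. If c = 0 then 39 = 21d^2, so 21·39 = (21d)^2 is a perfect square in Q — but 21·39 = 819 is not a perfect square (since 21 and 39 are distinct squarefree integers). Contradiction. Hence √39 ∉ Q(√21), so x^2 - 39 stays irreducible over Q(√21) and [Q(√21, √39) : Q(√21)] = 2. By the tower law, [Q(√21, √39) : Q] = 2 · 2 = 4.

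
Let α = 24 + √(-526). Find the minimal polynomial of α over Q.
m_α(x) = x^2 - 48x + 1102

From α - 24 = √(-526), squaring gives (α - 24)^2 = -526, i.e. α^2 - 48α + 576 = -526, so α^2 - 48α + 1102 = 0. The discriminant of x^2 - 48x + 1102 is (-48)^2 - 4·(1102) = 2304 - 4408 = -2104, and 4·(-526) is not a perfect square in Q since -526 is squarefree and ≠ 1. Hence x^2 - 48x + 1102 is irreducible over Q and is the minimal polynomial of α.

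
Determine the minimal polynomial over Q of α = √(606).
m_α(x) = x^2 - 606

α satisfies α^2 - 606 = 0, so x^2 - 606 annihilates α. Since d = 606 is squarefree and ≠ 1, it is not a perfect square in Q, so x^2 - 606 has no rational root and is therefore irreducible over Q (a degree-2 polynomial over a field is irreducible iff it has no root). Hence m_α(x) = x^2 - 606.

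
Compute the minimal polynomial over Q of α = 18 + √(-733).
m_α(x) = x^2 - 36x + 1057

From α - 18 = √(-733), squaring gives (α - 18)^2 = -733, i.e. α^2 - 36α + 324 = -733, so α^2 - 36α + 1057 = 0. The discriminant of x^2 - 36x + 1057 is (-36)^2 - 4·(1057) = 1296 - 4228 = -2932, and 4·(-733) is not a perfect square in Q since -733 is squarefree and ≠ 1. Hence x^2 - 36x + 1057 is irreducible over Q and is the minimal polynomial of α.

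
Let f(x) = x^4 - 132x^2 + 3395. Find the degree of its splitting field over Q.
[K : Q] = 4

Solving the quadratic in x^2: x^2 = (132 ± √(132^2 - 4·3395))/2 = (132 ± √3844)/2 = (132 ± 62)/2, giving x^2 = 35 or x^2 = 97. So f(x) = (x^2 - 35)(x^2 - 97) and the roots of f are ±√35, ±√97. Hence the splitting field is K = Q(√35, √97). Since 35 and 97 are distinct squarefree integers > 1, their product 3395 is not a perfect square, so √97 ∉ Q(√35). By the tower law [K:Q] = [Q(√35,√97):Q(√35)] · [Q(√35):Q] = 2 · 2 = 4.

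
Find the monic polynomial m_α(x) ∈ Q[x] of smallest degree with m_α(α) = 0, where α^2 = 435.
m_α(x) = x^2 - 435

α satisfies α^2 - 435 = 0, so x^2 - 435 annihilates α. Since d = 435 is squarefree and ≠ 1, it is not a perfect square in Q, so x^2 - 435 has no rational root and is therefore irreducible over Q (a degree-2 polynomial over a field is irreducible iff it has no root). Hence m_α(x) = x^2 - 435.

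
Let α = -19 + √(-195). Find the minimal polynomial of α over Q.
m_α(x) = x^2 + 38x + 556

From α + 19 = √(-195), squaring gives (α + 19)^2 = -195, i.e. α^2 + 38α + 361 = -195, so α^2 + 38α + 556 = 0. The discriminant of x^2 + 38x + 556 is (38)^2 - 4·(556) = 1444 - 2224 = -780, and 4·(-195) is not a perfect square in Q since -195 is squarefree and ≠ 1. Hence x^2 + 38x + 556 is irreducible over Q and is the minimal polynomial of α.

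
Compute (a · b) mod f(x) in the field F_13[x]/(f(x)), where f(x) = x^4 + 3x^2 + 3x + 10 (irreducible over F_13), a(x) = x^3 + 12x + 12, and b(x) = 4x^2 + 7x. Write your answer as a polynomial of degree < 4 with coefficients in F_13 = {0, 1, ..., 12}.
a · b ≡ 10x^3 + 8x^2 + 10x + 8 (mod f(x))

Multiply in F_13[x]: a(x)·b(x) = (x^3 + 12x + 12)·(4x^2 + 7x) = 4x^5 + 7x^4 + 9x^3 + 2x^2 + 6x. This has degree ≥ 4, so divide by f(x) over F_13: 4x^5 + 7x^4 + 9x^3 + 2x^2 + 6x = (4x + 7)·(x^4 + 3x^2 + 3x + 10) + (10x^3 + 8x^2 + 10x + 8). Hence a·b ≡ 10x^3 + 8x^2 + 10x + 8 (mod f). (F_13[x]/(f) is a field with 13^4 = 28561 elements since f is irreducible of degree 4.)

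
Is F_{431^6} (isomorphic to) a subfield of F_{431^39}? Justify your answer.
No: F_{431^6} is not a subfield of F_{431^39}

F_{p^m} embeds in F_{p^n} iff m | n. Here 6 ∤ 39 (since 39 = 6·6 + 3 with remainder 3 ≠ 0), so F_{431^6} is not a subfield of F_{431^39}. Equivalently: if it were, the tower law would give 6 = [F_{431^6}:F_431] dividing [F_{431^39}:F_431] = 39, contradiction.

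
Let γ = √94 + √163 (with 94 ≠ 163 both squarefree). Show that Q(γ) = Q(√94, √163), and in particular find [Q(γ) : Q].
[Q(γ) : Q] = 4 (equivalently, Q(γ) = Q(√94, √163))

Obviously Q(γ) ⊆ Q(√94, √163), and [Q(√94, √163):Q] = 4 (since 94, 163 are distinct squarefree integers > 1 with 15322 not a perfect square). To show equality we compute the minimal polynomial of γ. From γ = √94 + √163: γ^2 = 94 + 2√(15322) + 163 = 257 + 2√(15322), so γ^2 - 257 = 2√(15322); squaring, (γ^2 - 257)^2 = 4·15322, i.e. γ^4 - 514γ^2 + 66049 - 61288 = 0, i.e. γ^4 - 514γ^2 + 4761 = 0. So γ is a root of x^4 - 514x^2 + 4761. This polynomial is irreducible over Q: it has no rational root (each ±√94 ± √163 is irrational), and any factorization into two quadratics over Q would force √(15322) ∈ Q (pairing opposite roots) or √94, √163 ∈ Q (other pairings), all impossible. Hence [Q(γ):Q] = 4 = [Q(√94, √163):Q], so Q(γ) = Q(√94, √163).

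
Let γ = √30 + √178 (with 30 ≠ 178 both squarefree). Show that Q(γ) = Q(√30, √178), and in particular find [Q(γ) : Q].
[Q(γ) : Q] = 4 (equivalently, Q(γ) = Q(√30, √178))

Obviously Q(γ) ⊆ Q(√30, √178), and [Q(√30, √178):Q] = 4 (since 30, 178 are distinct squarefree integers > 1 with 5340 not a perfect square). To show equality we compute the minimal polynomial of γ. From γ = √30 + √178: γ^2 = 30 + 2√(5340) + 178 = 208 + 2√(5340), so γ^2 - 208 = 2√(5340); squaring, (γ^2 - 208)^2 = 4·5340, i.e. γ^4 - 416γ^2 + 43264 - 21360 = 0, i.e. γ^4 - 416γ^2 + 21904 = 0. So γ is a root of x^4 - 416x^2 + 21904. This polynomial is irreducible over Q: it has no rational root (each ±√30 ± √178 is irrational), and any factorization into two quadratics over Q would force √(5340) ∈ Q (pairing opposite roots) or √30, √178 ∈ Q (other pairings), all impossible. Hence [Q(γ):Q] = 4 = [Q(√30, √178):Q], so Q(γ) = Q(√30, √178).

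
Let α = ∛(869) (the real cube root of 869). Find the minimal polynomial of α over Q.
m_α(x) = x^3 - 869

α satisfies α^3 = 869, so x^3 - 869 annihilates α. By the rational root test, a rational root p/q (in lowest terms) of x^3 - 869 would satisfy p^3 = 869 q^3, forcing q = 1 and p^3 = 869; but 869 is not a perfect cube, contradiction. A monic cubic over Q with no rational root is irreducible (any nontrivial factorization would include a linear factor). Hence x^3 - 869 is the minimal polynomial of α, and in particular [Q(α):Q] = 3.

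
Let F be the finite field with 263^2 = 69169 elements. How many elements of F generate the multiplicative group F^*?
There are φ(69168) = 20800 primitive elements

F_q^* is cyclic of order q - 1 = 69168. A cyclic group of order m has exactly φ(m) generators. Here m = 69168 = 2^4 · 3 · 11 · 131, so the number of primitive elements is φ(69168) = 20800.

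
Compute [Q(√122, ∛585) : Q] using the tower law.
[Q(√122, ∛585) : Q] = 6

Let L = Q(√122, ∛585). Since Q(√122) ⊂ L and [Q(√122):Q] = 2, the tower law gives 2 | [L:Q]. Likewise Q(∛585) ⊂ L with [Q(∛585):Q] = 3 (because 585 is not a perfect cube), so 3 | [L:Q]. As gcd(2,3) = 1, [L:Q] is divisible by 6. Conversely L is generated over Q by √122 and ∛585, so [L:Q] ≤ 2·3 = 6. Therefore [Q(√122, ∛585) : Q] = 6.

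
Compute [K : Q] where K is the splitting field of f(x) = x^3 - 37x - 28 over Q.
[K : Q] = 6

By the rational root test, any rational root of the monic integer polynomial f(x) = x^3 - 37x - 28 must be an integer dividing the constant term -28, i.e. one of ±{1, 2, 4, 7, 14, 28}. Evaluating: f(1) = -64, f(-1) = 8, f(2) = -94, f(-2) = 38, f(4) = -112, f(-4) = 56, f(7) = 56, f(-7) = -112, f(14) = 2198, f(-14) = -2254, f(28) = 20888, f(-28) = -20944; none is 0, so f has no rational root and is therefore irreducible over Q (a cubic with no linear factor over a field is irreducible). For an irreducible cubic, the Galois group is A_3 or S_3 according as the discriminant disc(f) = -4a^3 - 27b^2 = -4·(-37)^3 - 27·(-28)^2 = 181444 is or is not a square in Q. Here disc(f) = 181444 is not a perfect square in Q, so the Galois group of f over Q is not contained in A_3 and must be all of S_3. The splitting field has degree |S_3| = 6 over Q, so [K : Q] = 6.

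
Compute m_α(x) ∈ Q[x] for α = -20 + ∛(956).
m_α(x) = x^3 + 60x^2 + 1200x + 7044

Set β = α + 20 = ∛(956), so β^3 = 956. Then (α + 20)^3 - 956 = 0, i.e. α is a root of g(x) = (x + 20)^3 - 956 = x^3 + 60x^2 + 1200x + 7044. Since g(x) = h(x + 20) where h(x) = x^3 - 956, and h is irreducible over Q (because 956 is not a perfect cube, so h has no rational root, and a monic cubic with no rational root is irreducible), g is also irreducible (irreducibility is preserved under the substitution x → x + 20). Hence m_α(x) = x^3 + 60x^2 + 1200x + 7044.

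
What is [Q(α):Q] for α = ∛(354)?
[Q(α):Q] = 3

The minimal polynomial of α is x^3 - 354, irreducible over Q since 354 is not a perfect cube (so x^3 - 354 has no rational root). Hence [Q(α):Q] = deg(m_α) = 3.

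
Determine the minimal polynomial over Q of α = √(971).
m_α(x) = x^2 - 971

α satisfies α^2 - 971 = 0, so x^2 - 971 annihilates α. Since d = 971 is squarefree and ≠ 1, it is not a perfect square in Q, so x^2 - 971 has no rational root and is therefore irreducible over Q (a degree-2 polynomial over a field is irreducible iff it has no root). Hence m_α(x) = x^2 - 971.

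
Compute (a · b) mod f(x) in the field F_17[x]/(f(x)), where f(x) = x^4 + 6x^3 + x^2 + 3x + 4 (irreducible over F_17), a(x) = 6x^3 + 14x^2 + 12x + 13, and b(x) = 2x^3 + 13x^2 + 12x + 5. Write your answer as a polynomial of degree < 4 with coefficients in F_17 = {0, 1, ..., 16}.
a · b ≡ 6x^3 + x^2 + 13x + 4 (mod f(x))

Multiply in F_17[x]: a(x)·b(x) = (6x^3 + 14x^2 + 12x + 13)·(2x^3 + 13x^2 + 12x + 5) = 12x^6 + 4x^5 + 6x^4 + 6x^3 + 9x^2 + 12x + 14. This has degree ≥ 4, so divide by f(x) over F_17: 12x^6 + 4x^5 + 6x^4 + 6x^3 + 9x^2 + 12x + 14 = (12x^2 + 11)·(x^4 + 6x^3 + x^2 + 3x + 4) + (6x^3 + x^2 + 13x + 4). Hence a·b ≡ 6x^3 + x^2 + 13x + 4 (mod f). (F_17[x]/(f) is a field with 17^4 = 83521 elements since f is irreducible of degree 4.)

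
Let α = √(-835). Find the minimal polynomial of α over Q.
m_α(x) = x^2 + 835

α satisfies α^2 + 835 = 0, so x^2 + 835 annihilates α. Since d = -835 is squarefree and ≠ 1, it is not a perfect square in Q, so x^2 + 835 has no rational root and is therefore irreducible over Q (a degree-2 polynomial over a field is irreducible iff it has no root). Hence m_α(x) = x^2 + 835.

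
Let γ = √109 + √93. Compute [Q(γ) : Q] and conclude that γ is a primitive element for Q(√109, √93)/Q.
[Q(γ) : Q] = 4 (equivalently, Q(γ) = Q(√109, √93))

Obviously Q(γ) ⊆ Q(√109, √93), and [Q(√109, √93):Q] = 4 (since 109, 93 are distinct squarefree integers > 1 with 10137 not a perfect square). To show equality we compute the minimal polynomial of γ. From γ = √109 + √93: γ^2 = 109 + 2√(10137) + 93 = 202 + 2√(10137), so γ^2 - 202 = 2√(10137); squaring, (γ^2 - 202)^2 = 4·10137, i.e. γ^4 - 404γ^2 + 40804 - 40548 = 0, i.e. γ^4 - 404γ^2 + 256 = 0. So γ is a root of x^4 - 404x^2 + 256. This polynomial is irreducible over Q: it has no rational root (each ±√109 ± √93 is irrational), and any factorization into two quadratics over Q would force √(10137) ∈ Q (pairing opposite roots) or √109, √93 ∈ Q (other pairings), all impossible. Hence [Q(γ):Q] = 4 = [Q(√109, √93):Q], so Q(γ) = Q(√109, √93).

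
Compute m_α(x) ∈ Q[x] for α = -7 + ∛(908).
m_α(x) = x^3 + 21x^2 + 147x - 565

Set β = α + 7 = ∛(908), so β^3 = 908. Then (α + 7)^3 - 908 = 0, i.e. α is a root of g(x) = (x + 7)^3 - 908 = x^3 + 21x^2 + 147x - 565. Since g(x) = h(x + 7) where h(x) = x^3 - 908, and h is irreducible over Q (because 908 is not a perfect cube, so h has no rational root, and a monic cubic with no rational root is irreducible), g is also irreducible (irreducibility is preserved under the substitution x → x + 7). Hence m_α(x) = x^3 + 21x^2 + 147x - 565.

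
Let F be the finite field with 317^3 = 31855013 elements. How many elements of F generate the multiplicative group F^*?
There are φ(31855012) = 13478400 primitive elements

F_q^* is cyclic of order q - 1 = 31855012. A cyclic group of order m has exactly φ(m) generators. Here m = 31855012 = 2^2 · 7 · 79 · 14401, so the number of primitive elements is φ(31855012) = 13478400.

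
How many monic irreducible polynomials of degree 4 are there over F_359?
There are 4152545820 monic irreducible polynomials of degree 4 over F_359

Each element of F_{359^4} that lies in no proper subfield is a root of exactly one monic irreducible of degree 4 over F_359, and each such polynomial has 4 distinct roots in F_{359^4}. By Möbius inversion the count is N_359(4) = (1/4) Σ_{d|4} μ(4/d) · 359^d = (1/4)(μ(4)·359^1 + μ(2)·359^2 + μ(1)·359^4) = 16610183280/4 = 4152545820.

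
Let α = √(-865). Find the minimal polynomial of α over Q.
m_α(x) = x^2 + 865

α satisfies α^2 + 865 = 0, so x^2 + 865 annihilates α. Since d = -865 is squarefree and ≠ 1, it is not a perfect square in Q, so x^2 + 865 has no rational root and is therefore irreducible over Q (a degree-2 polynomial over a field is irreducible iff it has no root). Hence m_α(x) = x^2 + 865.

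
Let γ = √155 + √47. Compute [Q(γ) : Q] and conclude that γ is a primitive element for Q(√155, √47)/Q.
[Q(γ) : Q] = 4 (equivalently, Q(γ) = Q(√155, √47))

Obviously Q(γ) ⊆ Q(√155, √47), and [Q(√155, √47):Q] = 4 (since 155, 47 are distinct squarefree integers > 1 with 7285 not a perfect square). To show equality we compute the minimal polynomial of γ. From γ = √155 + √47: γ^2 = 155 + 2√(7285) + 47 = 202 + 2√(7285), so γ^2 - 202 = 2√(7285); squaring, (γ^2 - 202)^2 = 4·7285, i.e. γ^4 - 404γ^2 + 40804 - 29140 = 0, i.e. γ^4 - 404γ^2 + 11664 = 0. So γ is a root of x^4 - 404x^2 + 11664. This polynomial is irreducible over Q: it has no rational root (each ±√155 ± √47 is irrational), and any factorization into two quadratics over Q would force √(7285) ∈ Q (pairing opposite roots) or √155, √47 ∈ Q (other pairings), all impossible. Hence [Q(γ):Q] = 4 = [Q(√155, √47):Q], so Q(γ) = Q(√155, √47).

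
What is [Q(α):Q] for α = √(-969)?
[Q(α):Q] = 2

[Q(α):Q] equals the degree of the minimal polynomial of α. Here α^2 = -969 and x^2 + 969 is irreducible (d = -969 is squarefree, ≠ 1, hence not a square), so deg(m_α) = 2. Thus [Q(α):Q] = 2.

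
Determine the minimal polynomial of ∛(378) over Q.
m_α(x) = x^3 - 378

α satisfies α^3 = 378, so x^3 - 378 annihilates α. By the rational root test, a rational root p/q (in lowest terms) of x^3 - 378 would satisfy p^3 = 378 q^3, forcing q = 1 and p^3 = 378; but 378 is not a perfect cube, contradiction. A monic cubic over Q with no rational root is irreducible (any nontrivial factorization would include a linear factor). Hence x^3 - 378 is the minimal polynomial of α, and in particular [Q(α):Q] = 3.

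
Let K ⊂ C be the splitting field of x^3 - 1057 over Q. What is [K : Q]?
[K : Q] = 6

The roots of x^3 - 1057 are ∛1057, ω∛1057, ω^2∛1057 where ω = e^(2πi/3) is a primitive cube root of unity, so K = Q(∛1057, ω). Now [Q(∛1057):Q] = 3 (since 1057 is not a perfect cube, x^3 - 1057 is irreducible) and [Q(ω):Q] = 2. Both 2 and 3 divide [K:Q], and [K:Q] ≤ 3·2 = 6, so [K:Q] = 6. (Equivalently: Q(∛1057) ⊂ R but ω ∉ R, so [K : Q(∛1057)] = 2.)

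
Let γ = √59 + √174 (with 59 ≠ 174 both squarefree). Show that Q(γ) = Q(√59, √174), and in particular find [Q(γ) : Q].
[Q(γ) : Q] = 4 (equivalently, Q(γ) = Q(√59, √174))

Obviously Q(γ) ⊆ Q(√59, √174), and [Q(√59, √174):Q] = 4 (since 59, 174 are distinct squarefree integers > 1 with 10266 not a perfect square). To show equality we compute the minimal polynomial of γ. From γ = √59 + √174: γ^2 = 59 + 2√(10266) + 174 = 233 + 2√(10266), so γ^2 - 233 = 2√(10266); squaring, (γ^2 - 233)^2 = 4·10266, i.e. γ^4 - 466γ^2 + 54289 - 41064 = 0, i.e. γ^4 - 466γ^2 + 13225 = 0. So γ is a root of x^4 - 466x^2 + 13225. This polynomial is irreducible over Q: it has no rational root (each ±√59 ± √174 is irrational), and any factorization into two quadratics over Q would force √(10266) ∈ Q (pairing opposite roots) or √59, √174 ∈ Q (other pairings), all impossible. Hence [Q(γ):Q] = 4 = [Q(√59, √174):Q], so Q(γ) = Q(√59, √174).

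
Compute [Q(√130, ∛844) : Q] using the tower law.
[Q(√130, ∛844) : Q] = 6

Let L = Q(√130, ∛844). Since Q(√130) ⊂ L and [Q(√130):Q] = 2, the tower law gives 2 | [L:Q]. Likewise Q(∛844) ⊂ L with [Q(∛844):Q] = 3 (because 844 is not a perfect cube), so 3 | [L:Q]. As gcd(2,3) = 1, [L:Q] is divisible by 6. Conversely L is generated over Q by √130 and ∛844, so [L:Q] ≤ 2·3 = 6. Therefore [Q(√130, ∛844) : Q] = 6.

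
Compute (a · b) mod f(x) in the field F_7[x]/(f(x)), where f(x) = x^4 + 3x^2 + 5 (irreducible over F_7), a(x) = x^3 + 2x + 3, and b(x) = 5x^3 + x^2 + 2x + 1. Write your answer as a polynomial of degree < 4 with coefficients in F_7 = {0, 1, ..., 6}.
a · b ≡ x^3 + 5x^2 + 3x + 4 (mod f(x))

Multiply in F_7[x]: a(x)·b(x) = (x^3 + 2x + 3)·(5x^3 + x^2 + 2x + 1) = 5x^6 + x^5 + 5x^4 + 4x^3 + x + 3. This has degree ≥ 4, so divide by f(x) over F_7: 5x^6 + x^5 + 5x^4 + 4x^3 + x + 3 = (5x^2 + x + 4)·(x^4 + 3x^2 + 5) + (x^3 + 5x^2 + 3x + 4). Hence a·b ≡ x^3 + 5x^2 + 3x + 4 (mod f). (F_7[x]/(f) is a field with 7^4 = 2401 elements since f is irreducible of degree 4.)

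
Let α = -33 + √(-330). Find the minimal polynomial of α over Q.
m_α(x) = x^2 + 66x + 1419

From α + 33 = √(-330), squaring gives (α + 33)^2 = -330, i.e. α^2 + 66α + 1089 = -330, so α^2 + 66α + 1419 = 0. The discriminant of x^2 + 66x + 1419 is (66)^2 - 4·(1419) = 4356 - 5676 = -1320, and 4·(-330) is not a perfect square in Q since -330 is squarefree and ≠ 1. Hence x^2 + 66x + 1419 is irreducible over Q and is the minimal polynomial of α.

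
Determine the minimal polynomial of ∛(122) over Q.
m_α(x) = x^3 - 122

α satisfies α^3 = 122, so x^3 - 122 annihilates α. By the rational root test, a rational root p/q (in lowest terms) of x^3 - 122 would satisfy p^3 = 122 q^3, forcing q = 1 and p^3 = 122; but 122 is not a perfect cube, contradiction. A monic cubic over Q with no rational root is irreducible (any nontrivial factorization would include a linear factor). Hence x^3 - 122 is the minimal polynomial of α, and in particular [Q(α):Q] = 3.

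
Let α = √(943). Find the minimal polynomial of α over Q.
m_α(x) = x^2 - 943

α satisfies α^2 - 943 = 0, so x^2 - 943 annihilates α. Since d = 943 is squarefree and ≠ 1, it is not a perfect square in Q, so x^2 - 943 has no rational root and is therefore irreducible over Q (a degree-2 polynomial over a field is irreducible iff it has no root). Hence m_α(x) = x^2 - 943.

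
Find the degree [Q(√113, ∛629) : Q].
[Q(√113, ∛629) : Q] = 6

Let L = Q(√113, ∛629). Since Q(√113) ⊂ L and [Q(√113):Q] = 2, the tower law gives 2 | [L:Q]. Likewise Q(∛629) ⊂ L with [Q(∛629):Q] = 3 (because 629 is not a perfect cube), so 3 | [L:Q]. As gcd(2,3) = 1, [L:Q] is divisible by 6. Conversely L is generated over Q by √113 and ∛629, so [L:Q] ≤ 2·3 = 6. Therefore [Q(√113, ∛629) : Q] = 6.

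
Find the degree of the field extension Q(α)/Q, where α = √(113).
[Q(α):Q] = 2

[Q(α):Q] equals the degree of the minimal polynomial of α. Here α^2 = 113 and x^2 - 113 is irreducible (d = 113 is squarefree, ≠ 1, hence not a square), so deg(m_α) = 2. Thus [Q(α):Q] = 2.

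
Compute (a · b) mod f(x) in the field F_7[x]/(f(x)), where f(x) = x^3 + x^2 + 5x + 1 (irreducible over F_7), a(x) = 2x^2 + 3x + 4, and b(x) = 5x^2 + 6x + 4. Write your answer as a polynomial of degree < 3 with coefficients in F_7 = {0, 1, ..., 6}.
a · b ≡ 4x + 6 (mod f(x))

Multiply in F_7[x]: a(x)·b(x) = (2x^2 + 3x + 4)·(5x^2 + 6x + 4) = 3x^4 + 6x^3 + 4x^2 + x + 2. This has degree ≥ 3, so divide by f(x) over F_7: 3x^4 + 6x^3 + 4x^2 + x + 2 = (3x + 3)·(x^3 + x^2 + 5x + 1) + (4x + 6). Hence a·b ≡ 4x + 6 (mod f). (F_7[x]/(f) is a field with 7^3 = 343 elements since f is irreducible of degree 3.)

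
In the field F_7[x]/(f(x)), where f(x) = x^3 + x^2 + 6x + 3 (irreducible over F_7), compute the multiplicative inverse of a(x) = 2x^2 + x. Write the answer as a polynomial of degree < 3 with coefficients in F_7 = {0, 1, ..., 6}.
a(x)^(-1) ≡ 3x^2 + 6x + 2 (mod f(x))

Since f is irreducible over F_7, F_7[x]/(f) is a field and a(x) ≠ 0 has an inverse. Apply the extended Euclidean algorithm to f(x) and a(x) in F_7[x]: f(x) = (4x + 2)·a(x) + (4x + 3);  a(x) = (4x + 6)·(4x + 3) + (3). The last nonzero remainder is the constant 3 = gcd(f, a) in F_7. Back-substituting through the division chain expresses 3 = s(x)·a(x) + t(x)·f(x) with s(x) ≡ 2x^2 + 4x + 6 (mod f), so (2x^2 + 4x + 6)·a(x) ≡ 3 (mod f). Multiplying by 3^(-1) ≡ 5 in F_7 gives a(x)^(-1) ≡ 5·(2x^2 + 4x + 6) ≡ 3x^2 + 6x + 2 (mod f). Check: (2x^2 + x)·(3x^2 + 6x + 2) = 6x^4 + x^3 + 3x^2 + 2x ≡ 1 (mod x^3 + x^2 + 6x + 3).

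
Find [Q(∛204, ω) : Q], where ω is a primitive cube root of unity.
[Q(∛204, ω) : Q] = 6

[Q(∛204):Q] = 3 (min poly x^3 - 204, irreducible since 204 is not a perfect cube). [Q(ω):Q] = 2 (min poly x^2 + x + 1). Since Q(∛204) ⊂ R and ω ∉ R, we have ω ∉ Q(∛204), so x^2 + x + 1 remains irreducible over Q(∛204) and [Q(∛204, ω) : Q(∛204)] = 2. By the tower law, [Q(∛204, ω) : Q] = 3 · 2 = 6. (In fact Q(∛204, ω) is the splitting field of x^3 - 204 over Q.)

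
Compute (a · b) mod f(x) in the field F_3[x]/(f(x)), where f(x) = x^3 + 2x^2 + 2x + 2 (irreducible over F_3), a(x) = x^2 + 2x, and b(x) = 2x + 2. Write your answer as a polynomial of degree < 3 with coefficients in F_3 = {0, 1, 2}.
a · b ≡ 2x^2 + 2 (mod f(x))

Multiply in F_3[x]: a(x)·b(x) = (x^2 + 2x)·(2x + 2) = 2x^3 + x. This has degree ≥ 3, so divide by f(x) over F_3: 2x^3 + x = (2)·(x^3 + 2x^2 + 2x + 2) + (2x^2 + 2). Hence a·b ≡ 2x^2 + 2 (mod f). (F_3[x]/(f) is a field with 3^3 = 27 elements since f is irreducible of degree 3.)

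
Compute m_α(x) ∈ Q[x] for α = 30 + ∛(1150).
m_α(x) = x^3 - 90x^2 + 2700x - 28150

Set β = α - 30 = ∛(1150), so β^3 = 1150. Then (α - 30)^3 - 1150 = 0, i.e. α is a root of g(x) = (x - 30)^3 - 1150 = x^3 - 90x^2 + 2700x - 28150. Since g(x) = h(x - 30) where h(x) = x^3 - 1150, and h is irreducible over Q (because 1150 is not a perfect cube, so h has no rational root, and a monic cubic with no rational root is irreducible), g is also irreducible (irreducibility is preserved under the substitution x → x - 30). Hence m_α(x) = x^3 - 90x^2 + 2700x - 28150.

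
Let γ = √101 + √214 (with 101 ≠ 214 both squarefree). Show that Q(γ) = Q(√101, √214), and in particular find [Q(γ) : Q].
[Q(γ) : Q] = 4 (equivalently, Q(γ) = Q(√101, √214))

Obviously Q(γ) ⊆ Q(√101, √214), and [Q(√101, √214):Q] = 4 (since 101, 214 are distinct squarefree integers > 1 with 21614 not a perfect square). To show equality we compute the minimal polynomial of γ. From γ = √101 + √214: γ^2 = 101 + 2√(21614) + 214 = 315 + 2√(21614), so γ^2 - 315 = 2√(21614); squaring, (γ^2 - 315)^2 = 4·21614, i.e. γ^4 - 630γ^2 + 99225 - 86456 = 0, i.e. γ^4 - 630γ^2 + 12769 = 0. So γ is a root of x^4 - 630x^2 + 12769. This polynomial is irreducible over Q: it has no rational root (each ±√101 ± √214 is irrational), and any factorization into two quadratics over Q would force √(21614) ∈ Q (pairing opposite roots) or √101, √214 ∈ Q (other pairings), all impossible. Hence [Q(γ):Q] = 4 = [Q(√101, √214):Q], so Q(γ) = Q(√101, √214).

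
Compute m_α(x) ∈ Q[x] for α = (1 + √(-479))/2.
m_α(x) = x^2 - x + 120

From 2α - 1 = √(-479), squaring gives (2α - 1)^2 = -479, i.e. 4α^2 - 4α + 1 = -479, so α^2 - α + (1 + 479)/4 = 0. Since -479 ≡ 1 (mod 4), (1 + 479)/4 = 120 ∈ Z. The polynomial x^2 - x + 120 has discriminant 1 - 4·(120) = -479, which is not a perfect square in Q (d = -479 is squarefree and ≠ 1), so x^2 - x + 120 is irreducible over Q. It is the minimal polynomial of α.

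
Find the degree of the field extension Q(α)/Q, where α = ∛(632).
[Q(α):Q] = 3

The minimal polynomial of α is x^3 - 632, irreducible over Q since 632 is not a perfect cube (so x^3 - 632 has no rational root). Hence [Q(α):Q] = deg(m_α) = 3.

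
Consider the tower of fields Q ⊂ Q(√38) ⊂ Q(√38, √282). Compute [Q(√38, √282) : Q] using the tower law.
[Q(√38, √282) : Q] = 4

[Q(√38):Q] = 2 (min poly x^2 - 38, irreducible since 38 is squarefree > 1). For the top step, suppose √282 ∈ Q(√38), say √282 = c + d√38 with c, d ∈ Q. Squaring: 282 = c^2 + 38d^2 + 2cd√38. Since √38 ∉ Q this forces 2cd = 0. If d = 0 then √282 = c ∈ Q, contradicting 282 squarefree > 1. If c = 0 then 282 = 38d^2, so 38·282 = (38d)^2 is a perfect square in Q — but 38·282 = 10716 is not a perfect square (since 38 and 282 are distinct squarefree integers). Contradiction. Hence √282 ∉ Q(√38), so x^2 - 282 stays irreducible over Q(√38) and [Q(√38, √282) : Q(√38)] = 2. By the tower law, [Q(√38, √282) : Q] = 2 · 2 = 4.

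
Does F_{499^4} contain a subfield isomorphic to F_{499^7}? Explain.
No: F_{499^7} is not a subfield of F_{499^4}

F_{p^m} embeds in F_{p^n} iff m | n. Here 7 ∤ 4 (since 4 = 0·7 + 4 with remainder 4 ≠ 0), so F_{499^7} is not a subfield of F_{499^4}. Equivalently: if it were, the tower law would give 7 = [F_{499^7}:F_499] dividing [F_{499^4}:F_499] = 4, contradiction.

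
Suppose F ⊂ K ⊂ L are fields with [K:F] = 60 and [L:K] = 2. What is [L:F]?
[L:F] = 120

The tower law says that for any tower of field extensions F ⊂ K ⊂ L with finite degrees, [L:F] = [L:K] · [K:F]. Here this gives [L:F] = 2 · 60 = 120.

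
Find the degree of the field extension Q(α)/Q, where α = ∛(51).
[Q(α):Q] = 3

The minimal polynomial of α is x^3 - 51, irreducible over Q since 51 is not a perfect cube (so x^3 - 51 has no rational root). Hence [Q(α):Q] = deg(m_α) = 3.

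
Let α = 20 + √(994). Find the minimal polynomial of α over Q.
m_α(x) = x^2 - 40x - 594

From α - 20 = √(994), squaring gives (α - 20)^2 = 994, i.e. α^2 - 40α + 400 = 994, so α^2 - 40α - 594 = 0. The discriminant of x^2 - 40x - 594 is (-40)^2 - 4·(-594) = 1600 + 2376 = 3976, and 4·(994) is not a perfect square in Q since 994 is squarefree and ≠ 1. Hence x^2 - 40x - 594 is irreducible over Q and is the minimal polynomial of α.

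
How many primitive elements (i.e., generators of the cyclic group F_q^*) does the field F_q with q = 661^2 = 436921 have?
There are φ(436920) = 105600 primitive elements

F_q^* is cyclic of order q - 1 = 436920. A cyclic group of order m has exactly φ(m) generators. Here m = 436920 = 2^3 · 3 · 5 · 11 · 331, so the number of primitive elements is φ(436920) = 105600.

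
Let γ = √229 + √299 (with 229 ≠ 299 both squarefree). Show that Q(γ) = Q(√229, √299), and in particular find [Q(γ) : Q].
[Q(γ) : Q] = 4 (equivalently, Q(γ) = Q(√229, √299))

Obviously Q(γ) ⊆ Q(√229, √299), and [Q(√229, √299):Q] = 4 (since 229, 299 are distinct squarefree integers > 1 with 68471 not a perfect square). To show equality we compute the minimal polynomial of γ. From γ = √229 + √299: γ^2 = 229 + 2√(68471) + 299 = 528 + 2√(68471), so γ^2 - 528 = 2√(68471); squaring, (γ^2 - 528)^2 = 4·68471, i.e. γ^4 - 1056γ^2 + 278784 - 273884 = 0, i.e. γ^4 - 1056γ^2 + 4900 = 0. So γ is a root of x^4 - 1056x^2 + 4900. This polynomial is irreducible over Q: it has no rational root (each ±√229 ± √299 is irrational), and any factorization into two quadratics over Q would force √(68471) ∈ Q (pairing opposite roots) or √229, √299 ∈ Q (other pairings), all impossible. Hence [Q(γ):Q] = 4 = [Q(√229, √299):Q], so Q(γ) = Q(√229, √299).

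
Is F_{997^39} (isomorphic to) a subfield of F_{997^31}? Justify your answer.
No: F_{997^39} is not a subfield of F_{997^31}

F_{p^m} embeds in F_{p^n} iff m | n. Here 39 ∤ 31 (since 31 = 0·39 + 31 with remainder 31 ≠ 0), so F_{997^39} is not a subfield of F_{997^31}. Equivalently: if it were, the tower law would give 39 = [F_{997^39}:F_997] dividing [F_{997^31}:F_997] = 31, contradiction.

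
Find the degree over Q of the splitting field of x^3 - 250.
[K : Q] = 6

The roots of x^3 - 250 are ∛250, ω∛250, ω^2∛250 where ω = e^(2πi/3) is a primitive cube root of unity, so K = Q(∛250, ω). Now [Q(∛250):Q] = 3 (since 250 is not a perfect cube, x^3 - 250 is irreducible) and [Q(ω):Q] = 2. Both 2 and 3 divide [K:Q], and [K:Q] ≤ 3·2 = 6, so [K:Q] = 6. (Equivalently: Q(∛250) ⊂ R but ω ∉ R, so [K : Q(∛250)] = 2.)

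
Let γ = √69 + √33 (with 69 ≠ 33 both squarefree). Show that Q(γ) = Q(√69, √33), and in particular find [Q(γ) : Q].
[Q(γ) : Q] = 4 (equivalently, Q(γ) = Q(√69, √33))

Obviously Q(γ) ⊆ Q(√69, √33), and [Q(√69, √33):Q] = 4 (since 69, 33 are distinct squarefree integers > 1 with 2277 not a perfect square). To show equality we compute the minimal polynomial of γ. From γ = √69 + √33: γ^2 = 69 + 2√(2277) + 33 = 102 + 2√(2277), so γ^2 - 102 = 2√(2277); squaring, (γ^2 - 102)^2 = 4·2277, i.e. γ^4 - 204γ^2 + 10404 - 9108 = 0, i.e. γ^4 - 204γ^2 + 1296 = 0. So γ is a root of x^4 - 204x^2 + 1296. This polynomial is irreducible over Q: it has no rational root (each ±√69 ± √33 is irrational), and any factorization into two quadratics over Q would force √(2277) ∈ Q (pairing opposite roots) or √69, √33 ∈ Q (other pairings), all impossible. Hence [Q(γ):Q] = 4 = [Q(√69, √33):Q], so Q(γ) = Q(√69, √33).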